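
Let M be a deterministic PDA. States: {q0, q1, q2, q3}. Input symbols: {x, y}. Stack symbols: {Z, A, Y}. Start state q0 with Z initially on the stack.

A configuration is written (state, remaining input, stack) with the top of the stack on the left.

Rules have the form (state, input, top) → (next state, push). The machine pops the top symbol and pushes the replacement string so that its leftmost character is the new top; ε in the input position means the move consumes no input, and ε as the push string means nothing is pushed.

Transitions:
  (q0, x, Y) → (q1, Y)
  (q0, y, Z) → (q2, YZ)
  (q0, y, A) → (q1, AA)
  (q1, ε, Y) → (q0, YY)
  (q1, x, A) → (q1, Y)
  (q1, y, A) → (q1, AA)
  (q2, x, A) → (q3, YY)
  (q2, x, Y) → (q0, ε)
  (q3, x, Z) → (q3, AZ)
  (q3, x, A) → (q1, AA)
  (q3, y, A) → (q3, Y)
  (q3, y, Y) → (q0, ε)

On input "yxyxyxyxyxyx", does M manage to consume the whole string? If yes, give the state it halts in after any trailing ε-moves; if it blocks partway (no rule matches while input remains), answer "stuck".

q0

(q0, yxyxyxyxyxyx, Z) ⊢ (q2, xyxyxyxyxyx, YZ) ⊢ (q0, yxyxyxyxyx, Z) ⊢ (q2, xyxyxyxyx, YZ) ⊢ (q0, yxyxyxyx, Z) ⊢ (q2, xyxyxyx, YZ) ⊢ (q0, yxyxyx, Z) ⊢ (q2, xyxyx, YZ) ⊢ (q0, yxyx, Z) ⊢ (q2, xyx, YZ) ⊢ (q0, yx, Z) ⊢ (q2, x, YZ) ⊢ (q0, ε, Z)
All input consumed; M is in state q0.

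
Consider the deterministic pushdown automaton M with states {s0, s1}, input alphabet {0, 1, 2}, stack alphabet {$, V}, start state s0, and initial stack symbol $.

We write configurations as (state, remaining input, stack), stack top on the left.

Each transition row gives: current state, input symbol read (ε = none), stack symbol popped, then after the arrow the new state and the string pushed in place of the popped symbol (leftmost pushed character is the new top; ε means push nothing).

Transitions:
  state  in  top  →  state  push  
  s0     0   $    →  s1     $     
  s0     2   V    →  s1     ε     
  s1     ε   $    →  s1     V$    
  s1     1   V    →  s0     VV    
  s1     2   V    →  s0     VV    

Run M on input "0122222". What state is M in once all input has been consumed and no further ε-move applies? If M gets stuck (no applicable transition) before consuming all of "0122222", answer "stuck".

s1

(s0, 0122222, $) ⊢ (s1, 122222, $) ⊢ (s1, 122222, V$) ⊢ (s0, 22222, VV$) ⊢ (s1, 2222, V$) ⊢ (s0, 222, VV$) ⊢ (s1, 22, V$) ⊢ (s0, 2, VV$) ⊢ (s1, ε, V$)
All input consumed; M is in state s1.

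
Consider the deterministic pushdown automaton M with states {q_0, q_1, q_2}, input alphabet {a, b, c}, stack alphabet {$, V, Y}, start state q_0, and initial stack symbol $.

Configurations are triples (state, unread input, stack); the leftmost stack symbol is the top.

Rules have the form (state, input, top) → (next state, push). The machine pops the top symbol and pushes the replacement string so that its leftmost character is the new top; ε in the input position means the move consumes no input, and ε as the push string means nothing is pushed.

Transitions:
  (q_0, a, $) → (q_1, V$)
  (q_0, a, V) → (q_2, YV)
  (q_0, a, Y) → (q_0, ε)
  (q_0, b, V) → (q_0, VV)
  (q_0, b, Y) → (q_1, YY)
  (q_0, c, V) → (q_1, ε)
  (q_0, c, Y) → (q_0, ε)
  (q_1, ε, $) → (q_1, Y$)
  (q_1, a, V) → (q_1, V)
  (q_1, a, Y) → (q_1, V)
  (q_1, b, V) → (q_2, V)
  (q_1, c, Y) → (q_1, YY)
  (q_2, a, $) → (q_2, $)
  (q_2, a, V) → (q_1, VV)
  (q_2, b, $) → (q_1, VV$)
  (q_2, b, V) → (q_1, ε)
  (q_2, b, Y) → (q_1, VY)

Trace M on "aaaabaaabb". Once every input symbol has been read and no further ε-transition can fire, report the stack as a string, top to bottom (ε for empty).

V$

(q_0, aaaabaaabb, $)
  read a, top $: go to q_1, push V$ → (q_1, aaabaaabb, V$)
  read a, top V: go to q_1, push V → (q_1, aabaaabb, V$)
  read a, top V: go to q_1, push V → (q_1, abaaabb, V$)
  read a, top V: go to q_1, push V → (q_1, baaabb, V$)
  read b, top V: go to q_2, push V → (q_2, aaabb, V$)
  read a, top V: go to q_1, push VV → (q_1, aabb, VV$)
  read a, top V: go to q_1, push V → (q_1, abb, VV$)
  read a, top V: go to q_1, push V → (q_1, bb, VV$)
  read b, top V: go to q_2, push V → (q_2, b, VV$)
  read b, top V: go to q_1, push ε → (q_1, ε, V$)
All input consumed in state q_1 with stack V$.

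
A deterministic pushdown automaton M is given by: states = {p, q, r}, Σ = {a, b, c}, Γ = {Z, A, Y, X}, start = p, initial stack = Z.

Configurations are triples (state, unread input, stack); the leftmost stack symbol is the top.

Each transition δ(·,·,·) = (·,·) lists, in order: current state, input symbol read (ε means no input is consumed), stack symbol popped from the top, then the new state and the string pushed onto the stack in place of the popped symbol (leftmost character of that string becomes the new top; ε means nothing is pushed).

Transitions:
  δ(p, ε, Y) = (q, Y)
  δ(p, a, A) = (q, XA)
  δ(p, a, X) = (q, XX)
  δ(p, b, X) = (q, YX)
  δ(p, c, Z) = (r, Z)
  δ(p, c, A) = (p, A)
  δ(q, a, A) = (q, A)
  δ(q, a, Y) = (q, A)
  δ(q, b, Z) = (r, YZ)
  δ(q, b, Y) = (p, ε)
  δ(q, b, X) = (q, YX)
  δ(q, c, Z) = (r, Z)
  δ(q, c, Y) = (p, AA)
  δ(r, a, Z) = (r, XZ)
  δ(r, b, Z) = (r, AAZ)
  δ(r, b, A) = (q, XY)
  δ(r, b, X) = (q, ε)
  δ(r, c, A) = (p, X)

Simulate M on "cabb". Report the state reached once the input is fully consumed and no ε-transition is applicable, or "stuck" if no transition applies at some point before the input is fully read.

r

(p, cabb, Z)
  read c, top Z: go to r, push Z → (r, abb, Z)
  read a, top Z: go to r, push XZ → (r, bb, XZ)
  read b, top X: go to q, push ε → (q, b, Z)
  read b, top Z: go to r, push YZ → (r, ε, YZ)
All input consumed; M is in state r.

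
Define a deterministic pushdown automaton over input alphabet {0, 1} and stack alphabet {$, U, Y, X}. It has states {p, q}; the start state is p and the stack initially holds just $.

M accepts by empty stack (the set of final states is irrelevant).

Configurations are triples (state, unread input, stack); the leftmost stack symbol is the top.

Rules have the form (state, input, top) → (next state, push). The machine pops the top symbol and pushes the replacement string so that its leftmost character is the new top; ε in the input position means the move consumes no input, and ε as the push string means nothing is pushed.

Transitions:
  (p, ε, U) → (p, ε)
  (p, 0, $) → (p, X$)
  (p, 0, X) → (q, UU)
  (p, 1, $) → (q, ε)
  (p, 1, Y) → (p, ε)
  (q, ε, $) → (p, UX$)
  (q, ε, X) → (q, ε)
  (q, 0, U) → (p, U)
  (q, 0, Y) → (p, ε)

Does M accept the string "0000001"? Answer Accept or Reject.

Accept

(p, 0000001, $)
  read 0, top $: go to p, push X$ → (p, 000001, X$)
  read 0, top X: go to q, push UU → (q, 00001, UU$)
  read 0, top U: go to p, push U → (p, 0001, UU$)
  ε-move, top U: go to p, push ε → (p, 0001, U$)
  ε-move, top U: go to p, push ε → (p, 0001, $)
  read 0, top $: go to p, push X$ → (p, 001, X$)
  read 0, top X: go to q, push UU → (q, 01, UU$)
  read 0, top U: go to p, push U → (p, 1, UU$)
  ε-move, top U: go to p, push ε → (p, 1, U$)
  ε-move, top U: go to p, push ε → (p, 1, $)
  read 1, top $: go to q, push ε → (q, ε, ε)
All input consumed and the stack is empty.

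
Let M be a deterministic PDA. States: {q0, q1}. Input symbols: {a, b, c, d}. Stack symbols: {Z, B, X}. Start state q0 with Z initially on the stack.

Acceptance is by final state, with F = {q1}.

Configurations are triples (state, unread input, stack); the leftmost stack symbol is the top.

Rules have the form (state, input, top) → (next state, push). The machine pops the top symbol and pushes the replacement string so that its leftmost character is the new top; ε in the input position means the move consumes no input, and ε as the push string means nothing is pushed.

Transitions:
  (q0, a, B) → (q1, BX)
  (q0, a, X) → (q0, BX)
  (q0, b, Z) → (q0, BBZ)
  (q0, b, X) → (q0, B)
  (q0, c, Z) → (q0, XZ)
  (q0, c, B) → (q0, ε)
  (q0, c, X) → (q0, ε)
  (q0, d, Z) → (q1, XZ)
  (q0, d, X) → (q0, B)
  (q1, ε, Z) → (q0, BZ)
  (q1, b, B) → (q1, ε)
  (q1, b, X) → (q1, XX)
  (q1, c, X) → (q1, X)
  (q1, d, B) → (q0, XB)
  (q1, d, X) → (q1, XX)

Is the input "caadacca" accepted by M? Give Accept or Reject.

(q0, caadacca, Z)
  read c, top Z: go to q0, push XZ → (q0, aadacca, XZ)
  read a, top X: go to q0, push BX → (q0, adacca, BXZ)
  read a, top B: go to q1, push BX → (q1, dacca, BXXZ)
  read d, top B: go to q0, push XB → (q0, acca, XBXXZ)
  read a, top X: go to q0, push BX → (q0, cca, BXBXXZ)
  read c, top B: go to q0, push ε → (q0, ca, XBXXZ)
  read c, top X: go to q0, push ε → (q0, a, BXXZ)
  read a, top B: go to q1, push BX → (q1, ε, BXXXZ)
All input consumed; state q1 ∈ F.

Accept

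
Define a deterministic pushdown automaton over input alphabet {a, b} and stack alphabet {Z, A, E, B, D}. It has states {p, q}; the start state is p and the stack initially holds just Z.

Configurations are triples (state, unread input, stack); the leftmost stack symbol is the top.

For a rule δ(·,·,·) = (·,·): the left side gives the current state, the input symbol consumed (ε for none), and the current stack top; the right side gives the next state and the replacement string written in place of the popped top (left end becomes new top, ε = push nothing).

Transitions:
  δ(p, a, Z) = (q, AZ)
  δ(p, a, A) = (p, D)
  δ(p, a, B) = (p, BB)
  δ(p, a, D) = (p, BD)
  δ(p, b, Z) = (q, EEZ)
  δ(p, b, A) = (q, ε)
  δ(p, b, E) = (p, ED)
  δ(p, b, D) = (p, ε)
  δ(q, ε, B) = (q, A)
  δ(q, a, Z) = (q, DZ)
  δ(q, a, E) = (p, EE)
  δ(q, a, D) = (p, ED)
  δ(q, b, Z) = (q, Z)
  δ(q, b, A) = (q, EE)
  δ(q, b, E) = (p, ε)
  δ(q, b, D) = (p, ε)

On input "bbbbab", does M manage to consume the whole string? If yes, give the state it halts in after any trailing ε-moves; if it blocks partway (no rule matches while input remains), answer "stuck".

(p, bbbbab, Z)
  read b, top Z: go to q, push EEZ → (q, bbbab, EEZ)
  read b, top E: go to p, push ε → (p, bbab, EZ)
  read b, top E: go to p, push ED → (p, bab, EDZ)
  read b, top E: go to p, push ED → (p, ab, EDDZ)
No transition for (p, a, top E); M blocks with input ab remaining.

stuck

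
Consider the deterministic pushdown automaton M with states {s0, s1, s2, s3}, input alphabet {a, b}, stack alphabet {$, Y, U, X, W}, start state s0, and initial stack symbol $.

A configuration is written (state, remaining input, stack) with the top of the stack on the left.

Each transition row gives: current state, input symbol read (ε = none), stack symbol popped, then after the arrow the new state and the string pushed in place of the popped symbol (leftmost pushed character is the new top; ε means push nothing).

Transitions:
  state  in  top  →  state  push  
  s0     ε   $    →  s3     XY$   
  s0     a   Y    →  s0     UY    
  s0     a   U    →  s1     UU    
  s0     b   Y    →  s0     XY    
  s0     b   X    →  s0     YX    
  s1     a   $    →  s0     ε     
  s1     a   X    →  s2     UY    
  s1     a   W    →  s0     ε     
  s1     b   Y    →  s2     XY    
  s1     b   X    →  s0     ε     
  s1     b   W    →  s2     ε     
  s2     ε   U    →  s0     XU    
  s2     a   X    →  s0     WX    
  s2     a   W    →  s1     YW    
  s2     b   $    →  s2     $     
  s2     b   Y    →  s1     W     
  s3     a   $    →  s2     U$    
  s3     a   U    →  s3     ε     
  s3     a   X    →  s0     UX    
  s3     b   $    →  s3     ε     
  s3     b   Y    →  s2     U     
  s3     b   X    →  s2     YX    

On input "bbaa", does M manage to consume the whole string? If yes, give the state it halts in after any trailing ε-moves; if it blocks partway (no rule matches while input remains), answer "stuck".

(s0, bbaa, $)
  ε-move, top $: go to s3, push XY$ → (s3, bbaa, XY$)
  read b, top X: go to s2, push YX → (s2, baa, YXY$)
  read b, top Y: go to s1, push W → (s1, aa, WXY$)
  read a, top W: go to s0, push ε → (s0, a, XY$)
No transition for (s0, a, top X); M blocks with input a remaining.

stuck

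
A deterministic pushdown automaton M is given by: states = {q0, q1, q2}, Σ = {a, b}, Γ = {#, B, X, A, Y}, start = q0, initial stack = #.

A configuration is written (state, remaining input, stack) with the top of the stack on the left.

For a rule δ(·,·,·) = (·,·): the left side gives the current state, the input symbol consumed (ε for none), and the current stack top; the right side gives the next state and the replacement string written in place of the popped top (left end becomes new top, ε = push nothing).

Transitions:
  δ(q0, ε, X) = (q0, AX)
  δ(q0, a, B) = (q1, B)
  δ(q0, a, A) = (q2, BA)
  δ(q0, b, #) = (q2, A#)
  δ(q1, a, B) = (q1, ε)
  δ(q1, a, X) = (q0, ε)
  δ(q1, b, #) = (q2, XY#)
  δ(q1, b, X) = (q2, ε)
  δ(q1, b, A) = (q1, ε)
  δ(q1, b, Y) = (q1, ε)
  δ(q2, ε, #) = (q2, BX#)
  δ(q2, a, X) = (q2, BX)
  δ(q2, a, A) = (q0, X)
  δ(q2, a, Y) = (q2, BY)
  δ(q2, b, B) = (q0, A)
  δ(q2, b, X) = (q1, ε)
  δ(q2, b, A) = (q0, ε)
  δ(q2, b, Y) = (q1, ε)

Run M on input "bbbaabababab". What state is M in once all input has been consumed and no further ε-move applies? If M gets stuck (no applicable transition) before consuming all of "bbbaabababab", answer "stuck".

(q0, bbbaabababab, #) ⊢ (q2, bbaabababab, A#) ⊢ (q0, baabababab, #) ⊢ (q2, aabababab, A#) ⊢ (q0, abababab, X#) ⊢ (q0, abababab, AX#) ⊢ (q2, bababab, BAX#) ⊢ (q0, ababab, AAX#) ⊢ (q2, babab, BAAX#) ⊢ (q0, abab, AAAX#) ⊢ (q2, bab, BAAAX#) ⊢ (q0, ab, AAAAX#) ⊢ (q2, b, BAAAAX#) ⊢ (q0, ε, AAAAAX#)
All input consumed; M is in state q0.

q0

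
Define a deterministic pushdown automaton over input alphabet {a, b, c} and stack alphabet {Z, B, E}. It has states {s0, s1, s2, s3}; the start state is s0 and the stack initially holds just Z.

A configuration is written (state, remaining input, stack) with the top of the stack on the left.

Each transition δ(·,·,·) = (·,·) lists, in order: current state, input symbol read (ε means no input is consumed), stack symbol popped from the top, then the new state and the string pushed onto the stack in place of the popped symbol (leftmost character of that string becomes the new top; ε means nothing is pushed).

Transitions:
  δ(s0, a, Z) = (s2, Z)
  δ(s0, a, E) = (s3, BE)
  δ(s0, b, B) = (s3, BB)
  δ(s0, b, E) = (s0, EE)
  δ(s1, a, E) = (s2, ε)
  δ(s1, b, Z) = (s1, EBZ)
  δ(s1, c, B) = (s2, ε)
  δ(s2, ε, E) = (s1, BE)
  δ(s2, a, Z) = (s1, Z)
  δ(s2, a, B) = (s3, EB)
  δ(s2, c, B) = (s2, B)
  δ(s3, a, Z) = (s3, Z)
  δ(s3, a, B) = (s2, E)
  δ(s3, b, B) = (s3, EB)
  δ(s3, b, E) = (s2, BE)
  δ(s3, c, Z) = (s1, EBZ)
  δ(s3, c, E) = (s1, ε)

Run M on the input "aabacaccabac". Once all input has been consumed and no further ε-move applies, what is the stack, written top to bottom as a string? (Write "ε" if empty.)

(s0, aabacaccabac, Z)
  read a, top Z: go to s2, push Z → (s2, abacaccabac, Z)
  read a, top Z: go to s1, push Z → (s1, bacaccabac, Z)
  read b, top Z: go to s1, push EBZ → (s1, acaccabac, EBZ)
  read a, top E: go to s2, push ε → (s2, caccabac, BZ)
  read c, top B: go to s2, push B → (s2, accabac, BZ)
  read a, top B: go to s3, push EB → (s3, ccabac, EBZ)
  read c, top E: go to s1, push ε → (s1, cabac, BZ)
  read c, top B: go to s2, push ε → (s2, abac, Z)
  read a, top Z: go to s1, push Z → (s1, bac, Z)
  read b, top Z: go to s1, push EBZ → (s1, ac, EBZ)
  read a, top E: go to s2, push ε → (s2, c, BZ)
  read c, top B: go to s2, push B → (s2, ε, BZ)
All input consumed in state s2 with stack BZ.

BZ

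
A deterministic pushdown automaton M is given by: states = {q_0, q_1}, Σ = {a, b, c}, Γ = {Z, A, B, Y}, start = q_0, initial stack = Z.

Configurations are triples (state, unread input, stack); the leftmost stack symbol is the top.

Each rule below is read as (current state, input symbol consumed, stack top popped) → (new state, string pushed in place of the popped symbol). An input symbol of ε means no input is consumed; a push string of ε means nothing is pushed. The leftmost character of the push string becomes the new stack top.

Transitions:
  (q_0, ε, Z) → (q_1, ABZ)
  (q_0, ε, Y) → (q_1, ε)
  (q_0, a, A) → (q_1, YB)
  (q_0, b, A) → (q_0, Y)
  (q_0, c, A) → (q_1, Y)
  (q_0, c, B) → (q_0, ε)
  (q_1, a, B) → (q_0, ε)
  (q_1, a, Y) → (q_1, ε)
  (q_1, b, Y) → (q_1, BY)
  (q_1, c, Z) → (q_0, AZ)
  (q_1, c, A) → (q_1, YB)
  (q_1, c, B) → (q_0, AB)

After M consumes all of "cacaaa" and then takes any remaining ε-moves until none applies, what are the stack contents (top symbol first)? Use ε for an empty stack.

BBZ

(q_0, cacaaa, Z)
  ε-move, top Z: go to q_1, push ABZ → (q_1, cacaaa, ABZ)
  read c, top A: go to q_1, push YB → (q_1, acaaa, YBBZ)
  read a, top Y: go to q_1, push ε → (q_1, caaa, BBZ)
  read c, top B: go to q_0, push AB → (q_0, aaa, ABBZ)
  read a, top A: go to q_1, push YB → (q_1, aa, YBBBZ)
  read a, top Y: go to q_1, push ε → (q_1, a, BBBZ)
  read a, top B: go to q_0, push ε → (q_0, ε, BBZ)
All input consumed in state q_0 with stack BBZ.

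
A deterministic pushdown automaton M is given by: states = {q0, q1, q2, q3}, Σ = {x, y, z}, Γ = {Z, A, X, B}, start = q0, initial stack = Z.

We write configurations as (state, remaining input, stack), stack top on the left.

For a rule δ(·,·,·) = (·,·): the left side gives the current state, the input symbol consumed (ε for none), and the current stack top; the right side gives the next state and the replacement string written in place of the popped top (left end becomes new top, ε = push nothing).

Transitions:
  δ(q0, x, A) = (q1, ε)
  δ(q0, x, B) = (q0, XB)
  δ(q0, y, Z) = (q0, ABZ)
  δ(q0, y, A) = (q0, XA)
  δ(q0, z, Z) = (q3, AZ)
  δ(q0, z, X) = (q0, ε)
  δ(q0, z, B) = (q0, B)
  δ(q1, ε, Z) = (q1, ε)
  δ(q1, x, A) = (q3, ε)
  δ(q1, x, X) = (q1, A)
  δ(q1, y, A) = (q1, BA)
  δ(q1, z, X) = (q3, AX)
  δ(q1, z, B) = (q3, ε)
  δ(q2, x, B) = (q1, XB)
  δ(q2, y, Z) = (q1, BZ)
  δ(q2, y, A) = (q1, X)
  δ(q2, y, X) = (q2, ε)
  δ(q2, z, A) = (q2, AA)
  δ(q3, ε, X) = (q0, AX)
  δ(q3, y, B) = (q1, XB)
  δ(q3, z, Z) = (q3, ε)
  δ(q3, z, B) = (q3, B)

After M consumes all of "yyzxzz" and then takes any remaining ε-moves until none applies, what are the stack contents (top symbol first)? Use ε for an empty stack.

(q0, yyzxzz, Z) ⊢ (q0, yzxzz, ABZ) ⊢ (q0, zxzz, XABZ) ⊢ (q0, xzz, ABZ) ⊢ (q1, zz, BZ) ⊢ (q3, z, Z) ⊢ (q3, ε, ε)
All input consumed in state q3 with stack ε.

ε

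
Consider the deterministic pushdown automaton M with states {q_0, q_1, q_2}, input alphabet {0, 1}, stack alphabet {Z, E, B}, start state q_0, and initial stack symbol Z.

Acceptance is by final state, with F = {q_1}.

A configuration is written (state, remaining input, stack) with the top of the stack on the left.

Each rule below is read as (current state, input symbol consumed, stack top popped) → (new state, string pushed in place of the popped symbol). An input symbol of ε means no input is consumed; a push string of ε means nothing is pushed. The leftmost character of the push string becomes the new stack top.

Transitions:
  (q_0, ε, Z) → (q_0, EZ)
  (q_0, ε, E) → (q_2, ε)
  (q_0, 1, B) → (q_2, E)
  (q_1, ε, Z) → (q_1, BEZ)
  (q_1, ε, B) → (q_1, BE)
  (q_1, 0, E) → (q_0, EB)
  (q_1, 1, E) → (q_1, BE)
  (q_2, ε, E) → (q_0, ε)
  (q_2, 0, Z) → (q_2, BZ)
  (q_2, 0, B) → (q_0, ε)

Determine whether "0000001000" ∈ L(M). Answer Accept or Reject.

(q_0, 0000001000, Z) ⊢ (q_0, 0000001000, EZ) ⊢ (q_2, 0000001000, Z) ⊢ (q_2, 000001000, BZ) ⊢ (q_0, 00001000, Z) ⊢ (q_0, 00001000, EZ) ⊢ (q_2, 00001000, Z) ⊢ (q_2, 0001000, BZ) ⊢ (q_0, 001000, Z) ⊢ (q_0, 001000, EZ) ⊢ (q_2, 001000, Z) ⊢ (q_2, 01000, BZ) ⊢ (q_0, 1000, Z) ⊢ (q_0, 1000, EZ) ⊢ (q_2, 1000, Z)
No transition applies at (q_2, 1000, Z); input not fully consumed.

Reject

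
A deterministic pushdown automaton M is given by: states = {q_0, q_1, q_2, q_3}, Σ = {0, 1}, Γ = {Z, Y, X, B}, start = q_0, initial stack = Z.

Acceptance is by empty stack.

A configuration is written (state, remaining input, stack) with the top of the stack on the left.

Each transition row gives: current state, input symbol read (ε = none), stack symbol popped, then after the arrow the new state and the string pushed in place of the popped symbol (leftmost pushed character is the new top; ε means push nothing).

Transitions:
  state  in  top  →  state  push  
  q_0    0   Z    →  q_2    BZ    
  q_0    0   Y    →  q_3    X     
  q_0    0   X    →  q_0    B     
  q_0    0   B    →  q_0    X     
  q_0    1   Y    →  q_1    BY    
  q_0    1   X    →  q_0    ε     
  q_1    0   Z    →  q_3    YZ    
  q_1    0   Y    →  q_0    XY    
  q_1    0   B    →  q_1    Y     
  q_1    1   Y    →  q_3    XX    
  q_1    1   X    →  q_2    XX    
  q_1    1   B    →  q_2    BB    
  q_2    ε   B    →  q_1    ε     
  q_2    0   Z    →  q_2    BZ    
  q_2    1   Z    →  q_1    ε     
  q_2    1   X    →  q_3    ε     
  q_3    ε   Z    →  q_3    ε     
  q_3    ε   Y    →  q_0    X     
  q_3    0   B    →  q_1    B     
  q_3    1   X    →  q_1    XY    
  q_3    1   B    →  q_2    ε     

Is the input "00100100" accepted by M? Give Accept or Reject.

Reject

(q_0, 00100100, Z) ⊢ (q_2, 0100100, BZ) ⊢ (q_1, 0100100, Z) ⊢ (q_3, 100100, YZ) ⊢ (q_0, 100100, XZ) ⊢ (q_0, 00100, Z) ⊢ (q_2, 0100, BZ) ⊢ (q_1, 0100, Z) ⊢ (q_3, 100, YZ) ⊢ (q_0, 100, XZ) ⊢ (q_0, 00, Z) ⊢ (q_2, 0, BZ) ⊢ (q_1, 0, Z) ⊢ (q_3, ε, YZ) ⊢ (q_0, ε, XZ)
All input consumed; stack is XZ, not empty, and no further ε-move applies.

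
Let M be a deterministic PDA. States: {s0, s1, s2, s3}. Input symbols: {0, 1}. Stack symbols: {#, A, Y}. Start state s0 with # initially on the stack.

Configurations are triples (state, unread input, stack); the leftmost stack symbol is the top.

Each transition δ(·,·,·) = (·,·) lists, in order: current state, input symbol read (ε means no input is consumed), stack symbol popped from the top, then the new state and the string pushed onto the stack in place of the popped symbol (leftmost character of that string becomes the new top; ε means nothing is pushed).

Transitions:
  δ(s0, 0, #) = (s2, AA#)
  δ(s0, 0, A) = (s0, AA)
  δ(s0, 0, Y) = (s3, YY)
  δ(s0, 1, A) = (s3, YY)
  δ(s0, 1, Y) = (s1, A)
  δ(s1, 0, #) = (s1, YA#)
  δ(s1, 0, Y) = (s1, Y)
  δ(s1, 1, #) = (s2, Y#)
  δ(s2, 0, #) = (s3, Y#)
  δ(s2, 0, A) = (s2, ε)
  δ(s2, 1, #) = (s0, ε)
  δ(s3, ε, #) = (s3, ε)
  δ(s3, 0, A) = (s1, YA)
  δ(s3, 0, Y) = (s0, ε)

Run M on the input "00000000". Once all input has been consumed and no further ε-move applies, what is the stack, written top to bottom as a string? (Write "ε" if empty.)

(s0, 00000000, #)
  read 0, top #: go to s2, push AA# → (s2, 0000000, AA#)
  read 0, top A: go to s2, push ε → (s2, 000000, A#)
  read 0, top A: go to s2, push ε → (s2, 00000, #)
  read 0, top #: go to s3, push Y# → (s3, 0000, Y#)
  read 0, top Y: go to s0, push ε → (s0, 000, #)
  read 0, top #: go to s2, push AA# → (s2, 00, AA#)
  read 0, top A: go to s2, push ε → (s2, 0, A#)
  read 0, top A: go to s2, push ε → (s2, ε, #)
All input consumed in state s2 with stack #.

#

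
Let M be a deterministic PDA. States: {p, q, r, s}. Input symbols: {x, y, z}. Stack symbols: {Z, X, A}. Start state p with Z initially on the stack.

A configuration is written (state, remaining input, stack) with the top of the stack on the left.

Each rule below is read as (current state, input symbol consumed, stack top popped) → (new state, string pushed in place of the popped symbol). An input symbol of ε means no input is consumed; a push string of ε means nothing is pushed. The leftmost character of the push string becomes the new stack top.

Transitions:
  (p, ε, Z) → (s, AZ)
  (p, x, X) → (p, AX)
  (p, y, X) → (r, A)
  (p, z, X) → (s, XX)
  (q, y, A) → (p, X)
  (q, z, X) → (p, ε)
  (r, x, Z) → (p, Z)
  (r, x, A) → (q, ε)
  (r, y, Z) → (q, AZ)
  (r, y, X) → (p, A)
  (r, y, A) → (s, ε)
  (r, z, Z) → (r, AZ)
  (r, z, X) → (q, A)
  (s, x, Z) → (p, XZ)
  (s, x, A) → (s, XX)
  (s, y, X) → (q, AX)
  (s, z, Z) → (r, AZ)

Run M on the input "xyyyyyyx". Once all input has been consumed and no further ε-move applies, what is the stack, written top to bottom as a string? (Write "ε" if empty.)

AXXXZ

(p, xyyyyyyx, Z) ⊢ (s, xyyyyyyx, AZ) ⊢ (s, yyyyyyx, XXZ) ⊢ (q, yyyyyx, AXXZ) ⊢ (p, yyyyx, XXXZ) ⊢ (r, yyyx, AXXZ) ⊢ (s, yyx, XXZ) ⊢ (q, yx, AXXZ) ⊢ (p, x, XXXZ) ⊢ (p, ε, AXXXZ)
All input consumed in state p with stack AXXXZ.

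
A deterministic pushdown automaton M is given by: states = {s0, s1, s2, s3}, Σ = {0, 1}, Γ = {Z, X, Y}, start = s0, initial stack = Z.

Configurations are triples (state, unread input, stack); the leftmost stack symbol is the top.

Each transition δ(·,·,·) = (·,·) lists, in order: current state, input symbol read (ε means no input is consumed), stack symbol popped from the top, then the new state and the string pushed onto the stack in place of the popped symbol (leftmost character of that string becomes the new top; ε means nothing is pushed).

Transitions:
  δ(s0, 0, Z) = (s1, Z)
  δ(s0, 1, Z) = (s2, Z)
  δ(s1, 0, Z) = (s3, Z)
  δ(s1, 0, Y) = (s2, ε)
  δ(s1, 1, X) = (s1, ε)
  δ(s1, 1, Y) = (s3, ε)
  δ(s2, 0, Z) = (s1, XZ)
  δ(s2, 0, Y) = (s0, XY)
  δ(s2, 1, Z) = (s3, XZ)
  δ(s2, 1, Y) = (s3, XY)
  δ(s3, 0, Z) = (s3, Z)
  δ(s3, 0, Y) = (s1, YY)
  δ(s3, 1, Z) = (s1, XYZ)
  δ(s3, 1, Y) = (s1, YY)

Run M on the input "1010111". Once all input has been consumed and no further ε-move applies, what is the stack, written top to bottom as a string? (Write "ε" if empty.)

(s0, 1010111, Z)
  read 1, top Z: go to s2, push Z → (s2, 010111, Z)
  read 0, top Z: go to s1, push XZ → (s1, 10111, XZ)
  read 1, top X: go to s1, push ε → (s1, 0111, Z)
  read 0, top Z: go to s3, push Z → (s3, 111, Z)
  read 1, top Z: go to s1, push XYZ → (s1, 11, XYZ)
  read 1, top X: go to s1, push ε → (s1, 1, YZ)
  read 1, top Y: go to s3, push ε → (s3, ε, Z)
All input consumed in state s3 with stack Z.

Z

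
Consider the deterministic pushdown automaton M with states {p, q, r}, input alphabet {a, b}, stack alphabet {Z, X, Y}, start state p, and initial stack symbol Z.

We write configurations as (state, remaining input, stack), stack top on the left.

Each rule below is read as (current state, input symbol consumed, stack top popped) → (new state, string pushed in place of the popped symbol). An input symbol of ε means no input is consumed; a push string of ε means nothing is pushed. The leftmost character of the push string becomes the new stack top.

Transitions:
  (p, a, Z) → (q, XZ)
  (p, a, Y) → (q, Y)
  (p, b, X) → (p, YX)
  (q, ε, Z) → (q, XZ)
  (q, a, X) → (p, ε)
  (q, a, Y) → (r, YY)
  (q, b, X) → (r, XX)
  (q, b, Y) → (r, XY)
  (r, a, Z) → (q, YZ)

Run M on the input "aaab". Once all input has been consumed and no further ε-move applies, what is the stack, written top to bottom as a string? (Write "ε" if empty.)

(p, aaab, Z)
  read a, top Z: go to q, push XZ → (q, aab, XZ)
  read a, top X: go to p, push ε → (p, ab, Z)
  read a, top Z: go to q, push XZ → (q, b, XZ)
  read b, top X: go to r, push XX → (r, ε, XXZ)
All input consumed in state r with stack XXZ.

XXZ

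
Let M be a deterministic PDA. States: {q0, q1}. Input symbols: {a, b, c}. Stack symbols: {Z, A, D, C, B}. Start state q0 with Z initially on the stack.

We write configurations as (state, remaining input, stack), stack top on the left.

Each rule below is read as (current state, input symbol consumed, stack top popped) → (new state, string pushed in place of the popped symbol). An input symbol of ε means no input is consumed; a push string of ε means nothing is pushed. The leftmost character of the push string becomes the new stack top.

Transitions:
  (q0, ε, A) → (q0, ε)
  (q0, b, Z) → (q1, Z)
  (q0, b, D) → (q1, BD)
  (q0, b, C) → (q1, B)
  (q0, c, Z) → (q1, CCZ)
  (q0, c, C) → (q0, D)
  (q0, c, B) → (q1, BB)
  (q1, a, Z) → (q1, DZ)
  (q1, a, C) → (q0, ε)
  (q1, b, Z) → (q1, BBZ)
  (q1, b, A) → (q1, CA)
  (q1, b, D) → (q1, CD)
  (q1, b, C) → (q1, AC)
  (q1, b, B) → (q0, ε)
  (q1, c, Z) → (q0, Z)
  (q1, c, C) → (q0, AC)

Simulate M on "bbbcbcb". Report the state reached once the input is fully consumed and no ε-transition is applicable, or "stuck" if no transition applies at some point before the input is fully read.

q0

(q0, bbbcbcb, Z)
  read b, top Z: go to q1, push Z → (q1, bbcbcb, Z)
  read b, top Z: go to q1, push BBZ → (q1, bcbcb, BBZ)
  read b, top B: go to q0, push ε → (q0, cbcb, BZ)
  read c, top B: go to q1, push BB → (q1, bcb, BBZ)
  read b, top B: go to q0, push ε → (q0, cb, BZ)
  read c, top B: go to q1, push BB → (q1, b, BBZ)
  read b, top B: go to q0, push ε → (q0, ε, BZ)
All input consumed; M is in state q0.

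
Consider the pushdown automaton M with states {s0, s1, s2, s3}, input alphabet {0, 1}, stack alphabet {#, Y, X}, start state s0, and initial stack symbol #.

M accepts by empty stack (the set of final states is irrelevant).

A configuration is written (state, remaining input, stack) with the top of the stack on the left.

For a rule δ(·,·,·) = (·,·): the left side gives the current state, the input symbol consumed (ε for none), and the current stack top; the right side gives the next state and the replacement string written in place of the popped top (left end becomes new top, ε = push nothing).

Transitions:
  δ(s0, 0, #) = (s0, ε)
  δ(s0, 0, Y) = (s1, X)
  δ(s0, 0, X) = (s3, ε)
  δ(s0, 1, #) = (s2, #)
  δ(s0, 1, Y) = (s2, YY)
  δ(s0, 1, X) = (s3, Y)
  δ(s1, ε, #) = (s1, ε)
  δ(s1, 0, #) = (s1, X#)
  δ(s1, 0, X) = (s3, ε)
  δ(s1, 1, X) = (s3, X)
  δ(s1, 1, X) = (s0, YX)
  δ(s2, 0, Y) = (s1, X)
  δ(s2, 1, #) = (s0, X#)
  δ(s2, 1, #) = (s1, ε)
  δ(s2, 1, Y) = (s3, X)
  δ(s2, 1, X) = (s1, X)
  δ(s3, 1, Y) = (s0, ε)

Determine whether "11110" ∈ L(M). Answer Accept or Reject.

One accepting computation: (s0, 11110, #) ⊢ (s2, 1110, #) ⊢ (s0, 110, X#) ⊢ (s3, 10, Y#) ⊢ (s0, 0, #) ⊢ (s0, ε, ε)
All input consumed and the stack is empty.

Accept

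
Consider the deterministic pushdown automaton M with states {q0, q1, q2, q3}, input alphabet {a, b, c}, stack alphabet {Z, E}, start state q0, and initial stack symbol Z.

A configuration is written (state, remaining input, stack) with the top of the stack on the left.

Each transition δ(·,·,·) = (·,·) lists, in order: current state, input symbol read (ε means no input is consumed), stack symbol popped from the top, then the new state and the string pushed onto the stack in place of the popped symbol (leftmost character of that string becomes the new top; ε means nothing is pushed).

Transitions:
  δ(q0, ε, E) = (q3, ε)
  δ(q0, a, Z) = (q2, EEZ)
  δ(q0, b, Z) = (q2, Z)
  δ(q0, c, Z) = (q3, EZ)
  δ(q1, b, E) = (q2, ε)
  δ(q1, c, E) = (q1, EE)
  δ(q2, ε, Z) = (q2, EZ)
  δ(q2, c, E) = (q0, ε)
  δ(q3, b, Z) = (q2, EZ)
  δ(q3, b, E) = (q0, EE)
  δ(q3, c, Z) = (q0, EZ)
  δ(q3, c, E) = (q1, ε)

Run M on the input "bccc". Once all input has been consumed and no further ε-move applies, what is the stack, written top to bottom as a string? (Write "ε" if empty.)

Z

(q0, bccc, Z)
  read b, top Z: go to q2, push Z → (q2, ccc, Z)
  ε-move, top Z: go to q2, push EZ → (q2, ccc, EZ)
  read c, top E: go to q0, push ε → (q0, cc, Z)
  read c, top Z: go to q3, push EZ → (q3, c, EZ)
  read c, top E: go to q1, push ε → (q1, ε, Z)
All input consumed in state q1 with stack Z.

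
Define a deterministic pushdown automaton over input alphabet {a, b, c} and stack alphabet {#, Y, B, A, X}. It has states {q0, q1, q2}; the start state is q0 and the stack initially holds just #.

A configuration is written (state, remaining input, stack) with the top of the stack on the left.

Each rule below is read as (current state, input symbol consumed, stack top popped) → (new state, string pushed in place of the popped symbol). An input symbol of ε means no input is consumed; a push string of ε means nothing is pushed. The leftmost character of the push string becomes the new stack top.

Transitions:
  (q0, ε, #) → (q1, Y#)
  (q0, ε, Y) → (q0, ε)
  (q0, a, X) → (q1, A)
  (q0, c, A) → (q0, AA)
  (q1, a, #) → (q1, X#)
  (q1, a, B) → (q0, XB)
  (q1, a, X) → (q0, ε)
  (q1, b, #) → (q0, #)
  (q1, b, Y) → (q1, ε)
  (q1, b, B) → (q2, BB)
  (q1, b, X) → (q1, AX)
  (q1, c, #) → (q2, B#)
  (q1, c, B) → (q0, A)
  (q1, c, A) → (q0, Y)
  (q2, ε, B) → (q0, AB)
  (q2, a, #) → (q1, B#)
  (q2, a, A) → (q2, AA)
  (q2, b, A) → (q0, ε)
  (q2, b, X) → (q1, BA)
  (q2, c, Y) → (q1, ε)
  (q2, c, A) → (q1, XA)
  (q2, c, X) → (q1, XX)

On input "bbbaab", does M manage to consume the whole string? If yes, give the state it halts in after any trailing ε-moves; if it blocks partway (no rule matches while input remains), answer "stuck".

(q0, bbbaab, #) ⊢ (q1, bbbaab, Y#) ⊢ (q1, bbaab, #) ⊢ (q0, baab, #) ⊢ (q1, baab, Y#) ⊢ (q1, aab, #) ⊢ (q1, ab, X#) ⊢ (q0, b, #) ⊢ (q1, b, Y#) ⊢ (q1, ε, #)
All input consumed; M is in state q1.

q1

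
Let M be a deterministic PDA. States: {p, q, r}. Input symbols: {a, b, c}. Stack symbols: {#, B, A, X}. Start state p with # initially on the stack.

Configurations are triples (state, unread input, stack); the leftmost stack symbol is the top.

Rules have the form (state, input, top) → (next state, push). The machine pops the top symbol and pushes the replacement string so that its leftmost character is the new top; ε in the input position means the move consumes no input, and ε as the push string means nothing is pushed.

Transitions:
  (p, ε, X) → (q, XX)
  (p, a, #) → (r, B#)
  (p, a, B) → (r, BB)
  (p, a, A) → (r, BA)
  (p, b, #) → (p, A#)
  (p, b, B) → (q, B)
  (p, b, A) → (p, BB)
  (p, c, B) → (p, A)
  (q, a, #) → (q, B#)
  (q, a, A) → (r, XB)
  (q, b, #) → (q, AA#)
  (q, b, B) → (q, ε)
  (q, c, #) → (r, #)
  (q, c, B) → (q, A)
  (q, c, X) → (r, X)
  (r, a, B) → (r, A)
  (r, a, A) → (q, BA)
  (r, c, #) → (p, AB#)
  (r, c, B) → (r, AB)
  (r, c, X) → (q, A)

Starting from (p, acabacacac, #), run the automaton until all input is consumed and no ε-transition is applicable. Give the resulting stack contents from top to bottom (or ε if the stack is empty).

(p, acabacacac, #)
  read a, top #: go to r, push B# → (r, cabacacac, B#)
  read c, top B: go to r, push AB → (r, abacacac, AB#)
  read a, top A: go to q, push BA → (q, bacacac, BAB#)
  read b, top B: go to q, push ε → (q, acacac, AB#)
  read a, top A: go to r, push XB → (r, cacac, XBB#)
  read c, top X: go to q, push A → (q, acac, ABB#)
  read a, top A: go to r, push XB → (r, cac, XBBB#)
  read c, top X: go to q, push A → (q, ac, ABBB#)
  read a, top A: go to r, push XB → (r, c, XBBBB#)
  read c, top X: go to q, push A → (q, ε, ABBBB#)
All input consumed in state q with stack ABBBB#.

ABBBB#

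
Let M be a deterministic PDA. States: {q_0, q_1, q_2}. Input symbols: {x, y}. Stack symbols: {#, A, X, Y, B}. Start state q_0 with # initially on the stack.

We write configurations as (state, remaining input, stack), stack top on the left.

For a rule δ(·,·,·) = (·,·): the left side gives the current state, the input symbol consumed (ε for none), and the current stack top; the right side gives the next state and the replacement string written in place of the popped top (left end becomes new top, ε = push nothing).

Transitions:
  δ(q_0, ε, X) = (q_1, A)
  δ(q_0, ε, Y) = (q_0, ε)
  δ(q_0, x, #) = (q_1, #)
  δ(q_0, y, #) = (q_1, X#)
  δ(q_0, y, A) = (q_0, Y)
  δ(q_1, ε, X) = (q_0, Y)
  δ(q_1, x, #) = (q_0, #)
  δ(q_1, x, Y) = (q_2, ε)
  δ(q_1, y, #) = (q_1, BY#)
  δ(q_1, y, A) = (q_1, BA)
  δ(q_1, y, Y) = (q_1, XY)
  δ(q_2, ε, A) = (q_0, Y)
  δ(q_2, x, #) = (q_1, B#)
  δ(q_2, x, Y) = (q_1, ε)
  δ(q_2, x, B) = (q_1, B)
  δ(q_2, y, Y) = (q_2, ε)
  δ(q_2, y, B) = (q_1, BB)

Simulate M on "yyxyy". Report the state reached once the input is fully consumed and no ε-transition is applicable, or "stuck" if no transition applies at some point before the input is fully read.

(q_0, yyxyy, #)
  read y, top #: go to q_1, push X# → (q_1, yxyy, X#)
  ε-move, top X: go to q_0, push Y → (q_0, yxyy, Y#)
  ε-move, top Y: go to q_0, push ε → (q_0, yxyy, #)
  read y, top #: go to q_1, push X# → (q_1, xyy, X#)
  ε-move, top X: go to q_0, push Y → (q_0, xyy, Y#)
  ε-move, top Y: go to q_0, push ε → (q_0, xyy, #)
  read x, top #: go to q_1, push # → (q_1, yy, #)
  read y, top #: go to q_1, push BY# → (q_1, y, BY#)
No transition for (q_1, y, top B); M blocks with input y remaining.

stuck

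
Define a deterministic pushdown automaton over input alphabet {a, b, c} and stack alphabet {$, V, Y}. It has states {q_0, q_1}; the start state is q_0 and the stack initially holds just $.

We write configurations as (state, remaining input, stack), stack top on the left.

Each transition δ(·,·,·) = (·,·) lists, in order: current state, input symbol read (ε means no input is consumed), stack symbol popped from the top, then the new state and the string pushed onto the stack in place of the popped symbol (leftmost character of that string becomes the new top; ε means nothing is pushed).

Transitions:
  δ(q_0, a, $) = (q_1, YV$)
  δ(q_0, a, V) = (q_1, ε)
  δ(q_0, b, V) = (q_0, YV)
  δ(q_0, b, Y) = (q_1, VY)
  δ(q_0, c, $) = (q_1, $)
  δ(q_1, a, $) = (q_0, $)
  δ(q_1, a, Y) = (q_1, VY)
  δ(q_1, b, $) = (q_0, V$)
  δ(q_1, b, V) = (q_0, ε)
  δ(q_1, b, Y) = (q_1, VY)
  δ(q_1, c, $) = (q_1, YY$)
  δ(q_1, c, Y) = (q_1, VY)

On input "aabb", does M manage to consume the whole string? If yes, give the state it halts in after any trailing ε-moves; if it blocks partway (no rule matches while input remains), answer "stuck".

(q_0, aabb, $) ⊢ (q_1, abb, YV$) ⊢ (q_1, bb, VYV$) ⊢ (q_0, b, YV$) ⊢ (q_1, ε, VYV$)
All input consumed; M is in state q_1.

q_1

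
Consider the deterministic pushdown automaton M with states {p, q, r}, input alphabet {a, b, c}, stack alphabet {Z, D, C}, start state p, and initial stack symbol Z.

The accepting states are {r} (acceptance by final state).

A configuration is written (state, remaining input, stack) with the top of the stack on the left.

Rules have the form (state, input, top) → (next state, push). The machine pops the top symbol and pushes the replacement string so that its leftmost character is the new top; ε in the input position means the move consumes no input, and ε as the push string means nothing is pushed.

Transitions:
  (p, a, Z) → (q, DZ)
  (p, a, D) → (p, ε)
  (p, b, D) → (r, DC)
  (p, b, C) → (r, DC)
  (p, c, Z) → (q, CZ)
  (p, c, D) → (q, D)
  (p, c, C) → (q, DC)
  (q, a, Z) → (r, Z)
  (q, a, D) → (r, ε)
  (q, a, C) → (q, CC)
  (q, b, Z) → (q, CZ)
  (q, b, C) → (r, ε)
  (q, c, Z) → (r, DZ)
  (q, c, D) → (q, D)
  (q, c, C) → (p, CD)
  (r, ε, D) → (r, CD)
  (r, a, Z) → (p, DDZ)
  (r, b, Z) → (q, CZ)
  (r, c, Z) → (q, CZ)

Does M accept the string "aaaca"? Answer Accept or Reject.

Accept

(p, aaaca, Z) ⊢ (q, aaca, DZ) ⊢ (r, aca, Z) ⊢ (p, ca, DDZ) ⊢ (q, a, DDZ) ⊢ (r, ε, DZ)
All input consumed; state r ∈ F.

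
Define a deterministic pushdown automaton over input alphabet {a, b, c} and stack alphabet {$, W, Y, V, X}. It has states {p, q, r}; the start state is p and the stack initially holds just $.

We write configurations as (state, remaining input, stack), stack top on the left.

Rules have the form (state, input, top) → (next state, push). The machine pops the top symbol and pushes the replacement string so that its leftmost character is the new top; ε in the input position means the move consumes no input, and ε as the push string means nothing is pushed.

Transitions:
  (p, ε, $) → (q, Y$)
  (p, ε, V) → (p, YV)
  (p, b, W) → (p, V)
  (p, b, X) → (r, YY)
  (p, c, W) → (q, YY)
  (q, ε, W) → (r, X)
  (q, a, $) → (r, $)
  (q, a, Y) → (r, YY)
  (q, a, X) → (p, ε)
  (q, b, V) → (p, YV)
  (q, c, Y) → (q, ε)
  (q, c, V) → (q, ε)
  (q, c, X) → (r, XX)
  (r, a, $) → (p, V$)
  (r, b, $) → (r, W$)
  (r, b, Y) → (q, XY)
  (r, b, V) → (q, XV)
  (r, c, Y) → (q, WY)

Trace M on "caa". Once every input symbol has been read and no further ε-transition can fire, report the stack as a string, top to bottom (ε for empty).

(p, caa, $)
  ε-move, top $: go to q, push Y$ → (q, caa, Y$)
  read c, top Y: go to q, push ε → (q, aa, $)
  read a, top $: go to r, push $ → (r, a, $)
  read a, top $: go to p, push V$ → (p, ε, V$)
  ε-move, top V: go to p, push YV → (p, ε, YV$)
All input consumed in state p with stack YV$.

YV$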